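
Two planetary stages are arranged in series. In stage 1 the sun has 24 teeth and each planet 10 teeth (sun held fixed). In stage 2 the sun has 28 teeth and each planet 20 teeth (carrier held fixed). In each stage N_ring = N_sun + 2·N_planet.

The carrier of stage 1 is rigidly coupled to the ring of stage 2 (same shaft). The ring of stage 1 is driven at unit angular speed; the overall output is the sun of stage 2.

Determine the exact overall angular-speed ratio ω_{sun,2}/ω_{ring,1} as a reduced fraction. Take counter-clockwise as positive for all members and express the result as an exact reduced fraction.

-11/7

Stage 1: N_ring = 24 + 2·10 = 44
Stage 1: 24(ω_s−ω_c) = −44(ω_r−ω_c),  ω_s=0, ω_r=1
Stage 1: 24(0−ω_c) = −44(1−ω_c)  ⇒  68ω_c = 44  ⇒  ω_c = 11/17
  ⇒ ω_c¹/ω_r¹ = 11/17
Stage 2: N_ring = 28 + 2·20 = 68
Stage 2: 28(ω_s−ω_c) = −68(ω_r−ω_c),  ω_c=0, ω_r=1
Stage 2: ω_s = 0 − (68/28)(1−0) = -17/7
  ⇒ ω_s²/ω_r² = -17/7
Coupling ω_r² = ω_c¹ ⇒ overall = 11/17 × -17/7 = -11/7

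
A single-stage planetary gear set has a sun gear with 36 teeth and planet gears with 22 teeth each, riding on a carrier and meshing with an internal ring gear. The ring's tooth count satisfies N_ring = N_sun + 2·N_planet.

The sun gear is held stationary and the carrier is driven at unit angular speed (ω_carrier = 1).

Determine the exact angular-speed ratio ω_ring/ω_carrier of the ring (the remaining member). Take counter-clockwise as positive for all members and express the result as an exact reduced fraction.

N_ring = 36 + 2·22 = 80
36(ω_s−ω_c) = −80(ω_r−ω_c),  ω_s=0, ω_c=1
ω_r = 1 − (36/80)(0−1) = 29/20
ω_r/ω_c = 29/20

29/20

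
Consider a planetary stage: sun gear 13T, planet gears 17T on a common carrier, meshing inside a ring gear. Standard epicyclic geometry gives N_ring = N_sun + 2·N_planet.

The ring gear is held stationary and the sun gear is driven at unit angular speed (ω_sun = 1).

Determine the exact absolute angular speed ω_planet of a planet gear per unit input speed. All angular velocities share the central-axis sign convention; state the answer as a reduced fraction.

-13/34

N_ring = 13 + 2·17 = 47
13(ω_s−ω_c) = −47(ω_r−ω_c),  ω_r=0, ω_s=1
13(1−ω_c) = −47(0−ω_c)  ⇒  60ω_c = 13  ⇒  ω_c = 13/60
sun–planet: 13·(1−13/60) = −17·(ω_p−ω_c)  ⇒  ω_p−ω_c = −(13/17)·(47/60) = -611/1020
ω_p = 13/60 − 611/1020 = -13/34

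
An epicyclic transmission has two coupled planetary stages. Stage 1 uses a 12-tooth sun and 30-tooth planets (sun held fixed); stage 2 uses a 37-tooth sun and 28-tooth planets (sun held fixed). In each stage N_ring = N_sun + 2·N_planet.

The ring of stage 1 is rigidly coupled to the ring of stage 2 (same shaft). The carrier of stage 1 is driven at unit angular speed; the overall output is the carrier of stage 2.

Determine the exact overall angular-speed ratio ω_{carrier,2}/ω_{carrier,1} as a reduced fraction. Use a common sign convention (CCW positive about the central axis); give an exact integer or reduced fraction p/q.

Stage 1: N_ring = 12 + 2·30 = 72
Stage 1: 12(ω_s−ω_c) = −72(ω_r−ω_c),  ω_s=0, ω_c=1
Stage 1: ω_r = 1 − (12/72)(0−1) = 7/6
  ⇒ ω_r¹/ω_c¹ = 7/6
Stage 2: N_ring = 37 + 2·28 = 93
Stage 2: 37(ω_s−ω_c) = −93(ω_r−ω_c),  ω_s=0, ω_r=1
Stage 2: 37(0−ω_c) = −93(1−ω_c)  ⇒  130ω_c = 93  ⇒  ω_c = 93/130
  ⇒ ω_c²/ω_r² = 93/130
Coupling ω_r² = ω_r¹ ⇒ overall = 7/6 × 93/130 = 217/260

217/260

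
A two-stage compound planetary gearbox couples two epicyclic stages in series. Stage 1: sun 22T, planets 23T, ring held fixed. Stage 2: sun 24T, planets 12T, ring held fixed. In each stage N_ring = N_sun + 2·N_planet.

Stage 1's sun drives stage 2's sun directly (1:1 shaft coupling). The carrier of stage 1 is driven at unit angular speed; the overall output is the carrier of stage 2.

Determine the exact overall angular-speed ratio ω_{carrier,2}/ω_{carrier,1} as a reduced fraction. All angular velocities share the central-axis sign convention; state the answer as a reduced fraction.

Stage 1: N_ring = 22 + 2·23 = 68
Stage 1: 22(ω_s−ω_c) = −68(ω_r−ω_c),  ω_r=0, ω_c=1
Stage 1: ω_s = 1 − (68/22)(0−1) = 45/11
  ⇒ ω_s¹/ω_c¹ = 45/11
Stage 2: N_ring = 24 + 2·12 = 48
Stage 2: 24(ω_s−ω_c) = −48(ω_r−ω_c),  ω_r=0, ω_s=1
Stage 2: 24(1−ω_c) = −48(0−ω_c)  ⇒  72ω_c = 24  ⇒  ω_c = 1/3
  ⇒ ω_c²/ω_s² = 1/3
Coupling ω_s² = ω_s¹ ⇒ overall = 45/11 × 1/3 = 15/11

15/11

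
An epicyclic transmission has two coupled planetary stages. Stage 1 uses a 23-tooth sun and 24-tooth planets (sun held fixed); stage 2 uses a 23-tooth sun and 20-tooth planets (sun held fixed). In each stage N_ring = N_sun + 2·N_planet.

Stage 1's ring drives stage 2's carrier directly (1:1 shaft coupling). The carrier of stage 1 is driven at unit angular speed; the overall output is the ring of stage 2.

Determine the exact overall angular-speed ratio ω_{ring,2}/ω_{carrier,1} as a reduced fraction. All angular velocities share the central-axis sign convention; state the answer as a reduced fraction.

8084/4473

Stage 1: N_ring = 23 + 2·24 = 71
Stage 1: 23(ω_s−ω_c) = −71(ω_r−ω_c),  ω_s=0, ω_c=1
Stage 1: ω_r = 1 − (23/71)(0−1) = 94/71
  ⇒ ω_r¹/ω_c¹ = 94/71
Stage 2: N_ring = 23 + 2·20 = 63
Stage 2: 23(ω_s−ω_c) = −63(ω_r−ω_c),  ω_s=0, ω_c=1
Stage 2: ω_r = 1 − (23/63)(0−1) = 86/63
  ⇒ ω_r²/ω_c² = 86/63
Coupling ω_c² = ω_r¹ ⇒ overall = 94/71 × 86/63 = 8084/4473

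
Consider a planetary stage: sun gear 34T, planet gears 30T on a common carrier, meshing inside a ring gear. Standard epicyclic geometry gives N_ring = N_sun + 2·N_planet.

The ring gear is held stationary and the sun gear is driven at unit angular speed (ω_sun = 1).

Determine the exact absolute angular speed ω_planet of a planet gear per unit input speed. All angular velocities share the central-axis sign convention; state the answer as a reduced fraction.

N_ring = 34 + 2·30 = 94
34(ω_s−ω_c) = −94(ω_r−ω_c),  ω_r=0, ω_s=1
34(1−ω_c) = −94(0−ω_c)  ⇒  128ω_c = 34  ⇒  ω_c = 17/64
sun–planet: 34·(1−17/64) = −30·(ω_p−ω_c)  ⇒  ω_p−ω_c = −(34/30)·(47/64) = -799/960
ω_p = 17/64 − 799/960 = -17/30

-17/30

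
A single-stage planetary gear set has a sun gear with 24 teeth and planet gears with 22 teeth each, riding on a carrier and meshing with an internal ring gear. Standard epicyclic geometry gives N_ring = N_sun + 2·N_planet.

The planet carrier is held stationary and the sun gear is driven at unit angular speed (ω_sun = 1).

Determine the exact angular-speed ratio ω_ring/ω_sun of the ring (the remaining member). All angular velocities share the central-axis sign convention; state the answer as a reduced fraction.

-6/17

N_ring = 24 + 2·22 = 68
24(ω_s−ω_c) = −68(ω_r−ω_c),  ω_c=0, ω_s=1
ω_r = 0 − (24/68)(1−0) = -6/17
ω_r/ω_s = -6/17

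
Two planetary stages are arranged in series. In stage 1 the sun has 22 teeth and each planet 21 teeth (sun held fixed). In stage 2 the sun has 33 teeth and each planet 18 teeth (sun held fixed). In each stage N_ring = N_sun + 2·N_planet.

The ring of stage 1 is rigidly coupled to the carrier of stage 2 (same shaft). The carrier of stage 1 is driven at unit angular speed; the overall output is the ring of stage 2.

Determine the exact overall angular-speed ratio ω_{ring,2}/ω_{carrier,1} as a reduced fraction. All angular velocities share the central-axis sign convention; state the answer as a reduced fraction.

Stage 1: N_ring = 22 + 2·21 = 64
Stage 1: 22(ω_s−ω_c) = −64(ω_r−ω_c),  ω_s=0, ω_c=1
Stage 1: ω_r = 1 − (22/64)(0−1) = 43/32
  ⇒ ω_r¹/ω_c¹ = 43/32
Stage 2: N_ring = 33 + 2·18 = 69
Stage 2: 33(ω_s−ω_c) = −69(ω_r−ω_c),  ω_s=0, ω_c=1
Stage 2: ω_r = 1 − (33/69)(0−1) = 34/23
  ⇒ ω_r²/ω_c² = 34/23
Coupling ω_c² = ω_r¹ ⇒ overall = 43/32 × 34/23 = 731/368

731/368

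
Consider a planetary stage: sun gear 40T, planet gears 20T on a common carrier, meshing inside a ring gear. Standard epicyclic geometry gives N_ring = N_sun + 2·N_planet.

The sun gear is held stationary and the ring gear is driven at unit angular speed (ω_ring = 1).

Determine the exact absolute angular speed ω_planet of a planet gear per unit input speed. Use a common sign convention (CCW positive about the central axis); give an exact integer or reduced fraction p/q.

N_ring = 40 + 2·20 = 80
40(ω_s−ω_c) = −80(ω_r−ω_c),  ω_s=0, ω_r=1
40(0−ω_c) = −80(1−ω_c)  ⇒  120ω_c = 80  ⇒  ω_c = 2/3
sun–planet: 40·(0−2/3) = −20·(ω_p−ω_c)  ⇒  ω_p−ω_c = −(40/20)·(-2/3) = 4/3
ω_p = 2/3 + 4/3 = 2

2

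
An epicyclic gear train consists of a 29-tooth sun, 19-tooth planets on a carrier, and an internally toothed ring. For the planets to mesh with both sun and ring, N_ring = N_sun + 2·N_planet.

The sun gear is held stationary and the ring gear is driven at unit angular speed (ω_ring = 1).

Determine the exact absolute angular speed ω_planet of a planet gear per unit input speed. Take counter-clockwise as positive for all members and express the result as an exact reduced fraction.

N_ring = 29 + 2·19 = 67
29(ω_s−ω_c) = −67(ω_r−ω_c),  ω_s=0, ω_r=1
29(0−ω_c) = −67(1−ω_c)  ⇒  96ω_c = 67  ⇒  ω_c = 67/96
sun–planet: 29·(0−67/96) = −19·(ω_p−ω_c)  ⇒  ω_p−ω_c = −(29/19)·(-67/96) = 1943/1824
ω_p = 67/96 + 1943/1824 = 67/38

67/38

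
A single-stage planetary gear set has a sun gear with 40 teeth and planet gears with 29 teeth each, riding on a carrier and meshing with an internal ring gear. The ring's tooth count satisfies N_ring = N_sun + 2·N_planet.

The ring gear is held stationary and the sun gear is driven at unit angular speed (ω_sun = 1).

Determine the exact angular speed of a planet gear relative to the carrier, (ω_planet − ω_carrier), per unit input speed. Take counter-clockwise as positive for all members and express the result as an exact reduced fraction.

N_ring = 40 + 2·29 = 98
40(ω_s−ω_c) = −98(ω_r−ω_c),  ω_r=0, ω_s=1
40(1−ω_c) = −98(0−ω_c)  ⇒  138ω_c = 40  ⇒  ω_c = 20/69
sun–planet: 40·(1−20/69) = −29·(ω_p−ω_c)  ⇒  ω_p−ω_c = −(40/29)·(49/69) = -1960/2001

-1960/2001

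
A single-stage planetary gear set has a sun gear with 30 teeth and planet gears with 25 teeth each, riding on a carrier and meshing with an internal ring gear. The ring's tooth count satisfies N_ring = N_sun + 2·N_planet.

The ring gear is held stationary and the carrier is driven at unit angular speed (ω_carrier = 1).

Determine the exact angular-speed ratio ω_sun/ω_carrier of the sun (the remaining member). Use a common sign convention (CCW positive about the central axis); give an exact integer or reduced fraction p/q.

11/3

N_ring = 30 + 2·25 = 80
30(ω_s−ω_c) = −80(ω_r−ω_c),  ω_r=0, ω_c=1
ω_s = 1 − (80/30)(0−1) = 11/3
ω_s/ω_c = 11/3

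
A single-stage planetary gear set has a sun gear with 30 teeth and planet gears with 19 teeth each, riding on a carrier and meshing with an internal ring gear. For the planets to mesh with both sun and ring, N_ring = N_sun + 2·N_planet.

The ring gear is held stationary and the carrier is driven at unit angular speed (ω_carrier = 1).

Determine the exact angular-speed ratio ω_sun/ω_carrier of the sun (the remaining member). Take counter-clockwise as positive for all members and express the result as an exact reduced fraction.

N_ring = 30 + 2·19 = 68
30(ω_s−ω_c) = −68(ω_r−ω_c),  ω_r=0, ω_c=1
ω_s = 1 − (68/30)(0−1) = 49/15
ω_s/ω_c = 49/15

49/15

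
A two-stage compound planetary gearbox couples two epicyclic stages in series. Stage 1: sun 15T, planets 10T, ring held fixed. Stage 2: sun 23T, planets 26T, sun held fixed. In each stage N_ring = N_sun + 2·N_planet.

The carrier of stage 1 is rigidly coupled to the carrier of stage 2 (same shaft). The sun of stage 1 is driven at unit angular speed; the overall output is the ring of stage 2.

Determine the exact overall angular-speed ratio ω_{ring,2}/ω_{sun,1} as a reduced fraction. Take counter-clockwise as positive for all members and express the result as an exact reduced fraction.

Stage 1: N_ring = 15 + 2·10 = 35
Stage 1: 15(ω_s−ω_c) = −35(ω_r−ω_c),  ω_r=0, ω_s=1
Stage 1: 15(1−ω_c) = −35(0−ω_c)  ⇒  50ω_c = 15  ⇒  ω_c = 3/10
  ⇒ ω_c¹/ω_s¹ = 3/10
Stage 2: N_ring = 23 + 2·26 = 75
Stage 2: 23(ω_s−ω_c) = −75(ω_r−ω_c),  ω_s=0, ω_c=1
Stage 2: ω_r = 1 − (23/75)(0−1) = 98/75
  ⇒ ω_r²/ω_c² = 98/75
Coupling ω_c² = ω_c¹ ⇒ overall = 3/10 × 98/75 = 49/125

49/125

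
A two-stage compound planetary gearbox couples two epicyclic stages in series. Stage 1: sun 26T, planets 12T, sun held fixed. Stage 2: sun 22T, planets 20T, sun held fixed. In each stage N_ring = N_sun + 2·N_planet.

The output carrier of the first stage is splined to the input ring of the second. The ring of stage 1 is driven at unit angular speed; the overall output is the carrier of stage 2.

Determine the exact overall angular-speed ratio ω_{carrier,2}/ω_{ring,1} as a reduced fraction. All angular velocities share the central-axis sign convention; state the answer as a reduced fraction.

775/1596

Stage 1: N_ring = 26 + 2·12 = 50
Stage 1: 26(ω_s−ω_c) = −50(ω_r−ω_c),  ω_s=0, ω_r=1
Stage 1: 26(0−ω_c) = −50(1−ω_c)  ⇒  76ω_c = 50  ⇒  ω_c = 25/38
  ⇒ ω_c¹/ω_r¹ = 25/38
Stage 2: N_ring = 22 + 2·20 = 62
Stage 2: 22(ω_s−ω_c) = −62(ω_r−ω_c),  ω_s=0, ω_r=1
Stage 2: 22(0−ω_c) = −62(1−ω_c)  ⇒  84ω_c = 62  ⇒  ω_c = 31/42
  ⇒ ω_c²/ω_r² = 31/42
Coupling ω_r² = ω_c¹ ⇒ overall = 25/38 × 31/42 = 775/1596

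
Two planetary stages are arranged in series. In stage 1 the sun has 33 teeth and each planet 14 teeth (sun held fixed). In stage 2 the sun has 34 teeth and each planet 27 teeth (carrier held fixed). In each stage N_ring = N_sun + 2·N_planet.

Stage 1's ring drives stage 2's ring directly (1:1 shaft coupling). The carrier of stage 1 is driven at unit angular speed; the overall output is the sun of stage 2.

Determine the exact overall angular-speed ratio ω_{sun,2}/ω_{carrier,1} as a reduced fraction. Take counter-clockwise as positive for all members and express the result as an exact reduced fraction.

-4136/1037

Stage 1: N_ring = 33 + 2·14 = 61
Stage 1: 33(ω_s−ω_c) = −61(ω_r−ω_c),  ω_s=0, ω_c=1
Stage 1: ω_r = 1 − (33/61)(0−1) = 94/61
  ⇒ ω_r¹/ω_c¹ = 94/61
Stage 2: N_ring = 34 + 2·27 = 88
Stage 2: 34(ω_s−ω_c) = −88(ω_r−ω_c),  ω_c=0, ω_r=1
Stage 2: ω_s = 0 − (88/34)(1−0) = -44/17
  ⇒ ω_s²/ω_r² = -44/17
Coupling ω_r² = ω_r¹ ⇒ overall = 94/61 × -44/17 = -4136/1037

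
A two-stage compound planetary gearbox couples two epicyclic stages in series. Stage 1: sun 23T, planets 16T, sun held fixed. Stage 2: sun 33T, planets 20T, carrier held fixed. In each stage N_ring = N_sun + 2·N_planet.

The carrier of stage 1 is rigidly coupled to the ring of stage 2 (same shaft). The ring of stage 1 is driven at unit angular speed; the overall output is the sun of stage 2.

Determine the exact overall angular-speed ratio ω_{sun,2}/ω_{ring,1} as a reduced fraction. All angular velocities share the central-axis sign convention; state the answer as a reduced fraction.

Stage 1: N_ring = 23 + 2·16 = 55
Stage 1: 23(ω_s−ω_c) = −55(ω_r−ω_c),  ω_s=0, ω_r=1
Stage 1: 23(0−ω_c) = −55(1−ω_c)  ⇒  78ω_c = 55  ⇒  ω_c = 55/78
  ⇒ ω_c¹/ω_r¹ = 55/78
Stage 2: N_ring = 33 + 2·20 = 73
Stage 2: 33(ω_s−ω_c) = −73(ω_r−ω_c),  ω_c=0, ω_r=1
Stage 2: ω_s = 0 − (73/33)(1−0) = -73/33
  ⇒ ω_s²/ω_r² = -73/33
Coupling ω_r² = ω_c¹ ⇒ overall = 55/78 × -73/33 = -365/234

-365/234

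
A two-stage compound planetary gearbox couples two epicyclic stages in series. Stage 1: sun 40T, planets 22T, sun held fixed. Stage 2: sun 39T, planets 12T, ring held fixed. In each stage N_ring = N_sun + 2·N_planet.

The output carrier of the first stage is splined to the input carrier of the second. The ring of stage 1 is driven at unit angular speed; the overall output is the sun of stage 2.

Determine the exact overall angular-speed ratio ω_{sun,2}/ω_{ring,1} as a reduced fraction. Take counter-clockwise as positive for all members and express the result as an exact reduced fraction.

714/403

Stage 1: N_ring = 40 + 2·22 = 84
Stage 1: 40(ω_s−ω_c) = −84(ω_r−ω_c),  ω_s=0, ω_r=1
Stage 1: 40(0−ω_c) = −84(1−ω_c)  ⇒  124ω_c = 84  ⇒  ω_c = 21/31
  ⇒ ω_c¹/ω_r¹ = 21/31
Stage 2: N_ring = 39 + 2·12 = 63
Stage 2: 39(ω_s−ω_c) = −63(ω_r−ω_c),  ω_r=0, ω_c=1
Stage 2: ω_s = 1 − (63/39)(0−1) = 34/13
  ⇒ ω_s²/ω_c² = 34/13
Coupling ω_c² = ω_c¹ ⇒ overall = 21/31 × 34/13 = 714/403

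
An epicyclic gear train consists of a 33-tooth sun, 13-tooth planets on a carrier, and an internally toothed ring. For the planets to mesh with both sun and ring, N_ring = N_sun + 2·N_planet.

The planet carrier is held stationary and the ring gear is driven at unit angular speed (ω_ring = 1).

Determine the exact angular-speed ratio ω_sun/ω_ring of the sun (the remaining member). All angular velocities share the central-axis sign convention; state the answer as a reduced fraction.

N_ring = 33 + 2·13 = 59
33(ω_s−ω_c) = −59(ω_r−ω_c),  ω_c=0, ω_r=1
ω_s = 0 − (59/33)(1−0) = -59/33
ω_s/ω_r = -59/33

-59/33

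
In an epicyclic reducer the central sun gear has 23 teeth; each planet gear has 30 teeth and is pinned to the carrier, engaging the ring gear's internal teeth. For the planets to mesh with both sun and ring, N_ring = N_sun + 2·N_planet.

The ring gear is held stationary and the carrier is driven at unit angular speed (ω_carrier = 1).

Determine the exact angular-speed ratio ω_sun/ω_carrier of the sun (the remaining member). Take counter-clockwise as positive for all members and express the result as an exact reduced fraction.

N_ring = 23 + 2·30 = 83
23(ω_s−ω_c) = −83(ω_r−ω_c),  ω_r=0, ω_c=1
ω_s = 1 − (83/23)(0−1) = 106/23
ω_s/ω_c = 106/23

106/23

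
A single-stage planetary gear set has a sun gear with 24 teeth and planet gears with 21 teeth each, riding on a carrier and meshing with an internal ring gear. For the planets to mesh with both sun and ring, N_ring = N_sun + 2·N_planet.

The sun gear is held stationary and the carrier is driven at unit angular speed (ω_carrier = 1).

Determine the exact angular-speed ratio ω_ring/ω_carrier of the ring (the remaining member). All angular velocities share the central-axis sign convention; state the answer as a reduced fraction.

N_ring = 24 + 2·21 = 66
24(ω_s−ω_c) = −66(ω_r−ω_c),  ω_s=0, ω_c=1
ω_r = 1 − (24/66)(0−1) = 15/11
ω_r/ω_c = 15/11

15/11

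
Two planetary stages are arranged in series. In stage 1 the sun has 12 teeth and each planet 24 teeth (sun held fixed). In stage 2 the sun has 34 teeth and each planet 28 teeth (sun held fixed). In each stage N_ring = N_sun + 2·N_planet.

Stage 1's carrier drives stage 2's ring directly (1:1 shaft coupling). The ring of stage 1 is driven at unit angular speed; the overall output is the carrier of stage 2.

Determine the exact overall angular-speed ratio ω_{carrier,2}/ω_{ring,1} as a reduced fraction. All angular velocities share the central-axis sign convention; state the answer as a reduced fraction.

Stage 1: N_ring = 12 + 2·24 = 60
Stage 1: 12(ω_s−ω_c) = −60(ω_r−ω_c),  ω_s=0, ω_r=1
Stage 1: 12(0−ω_c) = −60(1−ω_c)  ⇒  72ω_c = 60  ⇒  ω_c = 5/6
  ⇒ ω_c¹/ω_r¹ = 5/6
Stage 2: N_ring = 34 + 2·28 = 90
Stage 2: 34(ω_s−ω_c) = −90(ω_r−ω_c),  ω_s=0, ω_r=1
Stage 2: 34(0−ω_c) = −90(1−ω_c)  ⇒  124ω_c = 90  ⇒  ω_c = 45/62
  ⇒ ω_c²/ω_r² = 45/62
Coupling ω_r² = ω_c¹ ⇒ overall = 5/6 × 45/62 = 75/124

75/124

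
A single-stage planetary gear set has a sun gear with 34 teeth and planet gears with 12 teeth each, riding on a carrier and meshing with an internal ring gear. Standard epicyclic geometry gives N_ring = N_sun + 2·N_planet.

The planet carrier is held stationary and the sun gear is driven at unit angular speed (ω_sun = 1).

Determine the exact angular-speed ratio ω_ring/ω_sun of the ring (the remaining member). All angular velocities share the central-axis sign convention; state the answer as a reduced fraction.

N_ring = 34 + 2·12 = 58
34(ω_s−ω_c) = −58(ω_r−ω_c),  ω_c=0, ω_s=1
ω_r = 0 − (34/58)(1−0) = -17/29
ω_r/ω_s = -17/29

-17/29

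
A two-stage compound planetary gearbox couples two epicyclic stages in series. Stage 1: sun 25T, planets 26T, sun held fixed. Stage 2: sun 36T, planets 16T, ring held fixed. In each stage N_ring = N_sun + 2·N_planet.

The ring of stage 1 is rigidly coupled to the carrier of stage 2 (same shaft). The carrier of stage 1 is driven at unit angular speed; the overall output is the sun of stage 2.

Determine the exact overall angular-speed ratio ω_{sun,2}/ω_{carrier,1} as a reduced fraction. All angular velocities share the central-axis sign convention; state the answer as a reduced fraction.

884/231

Stage 1: N_ring = 25 + 2·26 = 77
Stage 1: 25(ω_s−ω_c) = −77(ω_r−ω_c),  ω_s=0, ω_c=1
Stage 1: ω_r = 1 − (25/77)(0−1) = 102/77
  ⇒ ω_r¹/ω_c¹ = 102/77
Stage 2: N_ring = 36 + 2·16 = 68
Stage 2: 36(ω_s−ω_c) = −68(ω_r−ω_c),  ω_r=0, ω_c=1
Stage 2: ω_s = 1 − (68/36)(0−1) = 26/9
  ⇒ ω_s²/ω_c² = 26/9
Coupling ω_c² = ω_r¹ ⇒ overall = 102/77 × 26/9 = 884/231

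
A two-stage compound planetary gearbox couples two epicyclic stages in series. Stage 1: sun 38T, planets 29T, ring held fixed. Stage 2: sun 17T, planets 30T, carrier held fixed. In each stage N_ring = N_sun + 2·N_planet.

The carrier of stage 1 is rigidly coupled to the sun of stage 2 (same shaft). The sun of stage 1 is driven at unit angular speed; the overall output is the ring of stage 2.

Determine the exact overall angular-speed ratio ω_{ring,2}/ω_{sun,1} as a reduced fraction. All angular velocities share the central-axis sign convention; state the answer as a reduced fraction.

Stage 1: N_ring = 38 + 2·29 = 96
Stage 1: 38(ω_s−ω_c) = −96(ω_r−ω_c),  ω_r=0, ω_s=1
Stage 1: 38(1−ω_c) = −96(0−ω_c)  ⇒  134ω_c = 38  ⇒  ω_c = 19/67
  ⇒ ω_c¹/ω_s¹ = 19/67
Stage 2: N_ring = 17 + 2·30 = 77
Stage 2: 17(ω_s−ω_c) = −77(ω_r−ω_c),  ω_c=0, ω_s=1
Stage 2: ω_r = 0 − (17/77)(1−0) = -17/77
  ⇒ ω_r²/ω_s² = -17/77
Coupling ω_s² = ω_c¹ ⇒ overall = 19/67 × -17/77 = -323/5159

-323/5159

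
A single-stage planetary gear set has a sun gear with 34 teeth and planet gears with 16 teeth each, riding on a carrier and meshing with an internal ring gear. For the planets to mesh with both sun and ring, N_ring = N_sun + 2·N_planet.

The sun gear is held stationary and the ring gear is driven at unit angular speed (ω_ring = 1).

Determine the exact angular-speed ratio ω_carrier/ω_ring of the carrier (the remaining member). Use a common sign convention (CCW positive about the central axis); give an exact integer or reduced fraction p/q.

N_ring = 34 + 2·16 = 66
34(ω_s−ω_c) = −66(ω_r−ω_c),  ω_s=0, ω_r=1
34(0−ω_c) = −66(1−ω_c)  ⇒  100ω_c = 66  ⇒  ω_c = 33/50
ω_c/ω_r = 33/50

33/50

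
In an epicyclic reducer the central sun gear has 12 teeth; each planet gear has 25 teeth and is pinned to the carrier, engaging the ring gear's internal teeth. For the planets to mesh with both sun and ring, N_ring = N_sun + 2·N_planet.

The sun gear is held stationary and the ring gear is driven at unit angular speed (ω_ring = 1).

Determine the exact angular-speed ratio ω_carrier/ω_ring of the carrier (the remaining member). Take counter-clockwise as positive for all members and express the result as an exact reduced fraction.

31/37

N_ring = 12 + 2·25 = 62
12(ω_s−ω_c) = −62(ω_r−ω_c),  ω_s=0, ω_r=1
12(0−ω_c) = −62(1−ω_c)  ⇒  74ω_c = 62  ⇒  ω_c = 31/37
ω_c/ω_r = 31/37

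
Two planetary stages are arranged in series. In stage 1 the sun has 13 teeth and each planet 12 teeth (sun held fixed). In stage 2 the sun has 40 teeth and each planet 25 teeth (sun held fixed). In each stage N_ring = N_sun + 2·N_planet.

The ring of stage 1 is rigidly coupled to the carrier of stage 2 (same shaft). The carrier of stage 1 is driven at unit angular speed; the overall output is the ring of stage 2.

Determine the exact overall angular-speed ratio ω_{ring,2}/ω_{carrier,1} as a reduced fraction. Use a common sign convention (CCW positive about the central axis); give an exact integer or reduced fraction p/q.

Stage 1: N_ring = 13 + 2·12 = 37
Stage 1: 13(ω_s−ω_c) = −37(ω_r−ω_c),  ω_s=0, ω_c=1
Stage 1: ω_r = 1 − (13/37)(0−1) = 50/37
  ⇒ ω_r¹/ω_c¹ = 50/37
Stage 2: N_ring = 40 + 2·25 = 90
Stage 2: 40(ω_s−ω_c) = −90(ω_r−ω_c),  ω_s=0, ω_c=1
Stage 2: ω_r = 1 − (40/90)(0−1) = 13/9
  ⇒ ω_r²/ω_c² = 13/9
Coupling ω_c² = ω_r¹ ⇒ overall = 50/37 × 13/9 = 650/333

650/333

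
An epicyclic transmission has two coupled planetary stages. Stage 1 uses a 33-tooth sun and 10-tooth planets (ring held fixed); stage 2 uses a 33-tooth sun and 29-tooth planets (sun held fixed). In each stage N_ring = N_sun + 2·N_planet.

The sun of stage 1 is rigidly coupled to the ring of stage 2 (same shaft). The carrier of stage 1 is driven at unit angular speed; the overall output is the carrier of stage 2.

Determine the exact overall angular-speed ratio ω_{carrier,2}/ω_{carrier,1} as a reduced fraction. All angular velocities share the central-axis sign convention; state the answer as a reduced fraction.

Stage 1: N_ring = 33 + 2·10 = 53
Stage 1: 33(ω_s−ω_c) = −53(ω_r−ω_c),  ω_r=0, ω_c=1
Stage 1: ω_s = 1 − (53/33)(0−1) = 86/33
  ⇒ ω_s¹/ω_c¹ = 86/33
Stage 2: N_ring = 33 + 2·29 = 91
Stage 2: 33(ω_s−ω_c) = −91(ω_r−ω_c),  ω_s=0, ω_r=1
Stage 2: 33(0−ω_c) = −91(1−ω_c)  ⇒  124ω_c = 91  ⇒  ω_c = 91/124
  ⇒ ω_c²/ω_r² = 91/124
Coupling ω_r² = ω_s¹ ⇒ overall = 86/33 × 91/124 = 3913/2046

3913/2046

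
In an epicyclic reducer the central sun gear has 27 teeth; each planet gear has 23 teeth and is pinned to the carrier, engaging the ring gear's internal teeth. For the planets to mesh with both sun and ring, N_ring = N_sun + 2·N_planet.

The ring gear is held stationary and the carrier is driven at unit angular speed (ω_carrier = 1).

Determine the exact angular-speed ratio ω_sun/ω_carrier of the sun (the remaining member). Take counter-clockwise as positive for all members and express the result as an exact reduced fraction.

N_ring = 27 + 2·23 = 73
27(ω_s−ω_c) = −73(ω_r−ω_c),  ω_r=0, ω_c=1
ω_s = 1 − (73/27)(0−1) = 100/27
ω_s/ω_c = 100/27

100/27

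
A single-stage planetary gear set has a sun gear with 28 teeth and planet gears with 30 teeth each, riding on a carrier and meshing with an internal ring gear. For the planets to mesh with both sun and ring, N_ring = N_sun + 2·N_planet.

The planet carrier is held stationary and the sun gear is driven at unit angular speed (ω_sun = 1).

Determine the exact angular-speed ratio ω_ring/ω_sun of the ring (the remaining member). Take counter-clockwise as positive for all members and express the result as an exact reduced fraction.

N_ring = 28 + 2·30 = 88
28(ω_s−ω_c) = −88(ω_r−ω_c),  ω_c=0, ω_s=1
ω_r = 0 − (28/88)(1−0) = -7/22
ω_r/ω_s = -7/22

-7/22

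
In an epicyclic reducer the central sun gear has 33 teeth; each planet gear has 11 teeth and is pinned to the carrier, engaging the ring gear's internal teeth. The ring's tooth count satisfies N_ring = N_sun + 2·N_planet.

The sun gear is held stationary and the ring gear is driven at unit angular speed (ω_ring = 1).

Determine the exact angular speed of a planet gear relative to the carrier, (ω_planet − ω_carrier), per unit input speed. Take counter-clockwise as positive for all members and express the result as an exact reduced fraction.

15/8

N_ring = 33 + 2·11 = 55
33(ω_s−ω_c) = −55(ω_r−ω_c),  ω_s=0, ω_r=1
33(0−ω_c) = −55(1−ω_c)  ⇒  88ω_c = 55  ⇒  ω_c = 5/8
sun–planet: 33·(0−5/8) = −11·(ω_p−ω_c)  ⇒  ω_p−ω_c = −(33/11)·(-5/8) = 15/8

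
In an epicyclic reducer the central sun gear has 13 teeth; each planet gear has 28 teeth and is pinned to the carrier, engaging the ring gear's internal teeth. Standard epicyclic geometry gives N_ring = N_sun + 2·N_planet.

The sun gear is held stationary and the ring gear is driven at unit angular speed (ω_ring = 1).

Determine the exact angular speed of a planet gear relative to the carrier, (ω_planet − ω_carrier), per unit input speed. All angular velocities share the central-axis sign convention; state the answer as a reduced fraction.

897/2296

N_ring = 13 + 2·28 = 69
13(ω_s−ω_c) = −69(ω_r−ω_c),  ω_s=0, ω_r=1
13(0−ω_c) = −69(1−ω_c)  ⇒  82ω_c = 69  ⇒  ω_c = 69/82
sun–planet: 13·(0−69/82) = −28·(ω_p−ω_c)  ⇒  ω_p−ω_c = −(13/28)·(-69/82) = 897/2296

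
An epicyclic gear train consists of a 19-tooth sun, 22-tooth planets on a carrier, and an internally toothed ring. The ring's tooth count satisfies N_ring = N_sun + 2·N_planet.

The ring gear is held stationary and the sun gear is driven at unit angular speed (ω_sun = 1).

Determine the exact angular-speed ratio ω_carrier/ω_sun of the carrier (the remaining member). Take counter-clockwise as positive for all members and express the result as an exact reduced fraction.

N_ring = 19 + 2·22 = 63
19(ω_s−ω_c) = −63(ω_r−ω_c),  ω_r=0, ω_s=1
19(1−ω_c) = −63(0−ω_c)  ⇒  82ω_c = 19  ⇒  ω_c = 19/82
ω_c/ω_s = 19/82

19/82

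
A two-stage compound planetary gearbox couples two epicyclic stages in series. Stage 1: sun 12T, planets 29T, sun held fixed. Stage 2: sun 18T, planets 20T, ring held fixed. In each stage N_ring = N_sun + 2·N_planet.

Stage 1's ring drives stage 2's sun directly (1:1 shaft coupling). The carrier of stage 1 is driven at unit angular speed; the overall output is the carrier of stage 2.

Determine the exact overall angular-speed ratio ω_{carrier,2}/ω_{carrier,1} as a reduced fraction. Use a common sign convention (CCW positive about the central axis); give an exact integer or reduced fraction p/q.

369/1330

Stage 1: N_ring = 12 + 2·29 = 70
Stage 1: 12(ω_s−ω_c) = −70(ω_r−ω_c),  ω_s=0, ω_c=1
Stage 1: ω_r = 1 − (12/70)(0−1) = 41/35
  ⇒ ω_r¹/ω_c¹ = 41/35
Stage 2: N_ring = 18 + 2·20 = 58
Stage 2: 18(ω_s−ω_c) = −58(ω_r−ω_c),  ω_r=0, ω_s=1
Stage 2: 18(1−ω_c) = −58(0−ω_c)  ⇒  76ω_c = 18  ⇒  ω_c = 9/38
  ⇒ ω_c²/ω_s² = 9/38
Coupling ω_s² = ω_r¹ ⇒ overall = 41/35 × 9/38 = 369/1330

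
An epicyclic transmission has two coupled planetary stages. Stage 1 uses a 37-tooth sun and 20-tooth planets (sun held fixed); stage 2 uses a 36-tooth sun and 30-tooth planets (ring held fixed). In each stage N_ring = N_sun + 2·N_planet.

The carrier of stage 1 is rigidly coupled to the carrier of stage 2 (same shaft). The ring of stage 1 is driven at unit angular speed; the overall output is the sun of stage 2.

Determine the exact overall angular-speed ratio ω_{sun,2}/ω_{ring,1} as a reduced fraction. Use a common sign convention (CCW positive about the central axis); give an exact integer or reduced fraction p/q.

847/342

Stage 1: N_ring = 37 + 2·20 = 77
Stage 1: 37(ω_s−ω_c) = −77(ω_r−ω_c),  ω_s=0, ω_r=1
Stage 1: 37(0−ω_c) = −77(1−ω_c)  ⇒  114ω_c = 77  ⇒  ω_c = 77/114
  ⇒ ω_c¹/ω_r¹ = 77/114
Stage 2: N_ring = 36 + 2·30 = 96
Stage 2: 36(ω_s−ω_c) = −96(ω_r−ω_c),  ω_r=0, ω_c=1
Stage 2: ω_s = 1 − (96/36)(0−1) = 11/3
  ⇒ ω_s²/ω_c² = 11/3
Coupling ω_c² = ω_c¹ ⇒ overall = 77/114 × 11/3 = 847/342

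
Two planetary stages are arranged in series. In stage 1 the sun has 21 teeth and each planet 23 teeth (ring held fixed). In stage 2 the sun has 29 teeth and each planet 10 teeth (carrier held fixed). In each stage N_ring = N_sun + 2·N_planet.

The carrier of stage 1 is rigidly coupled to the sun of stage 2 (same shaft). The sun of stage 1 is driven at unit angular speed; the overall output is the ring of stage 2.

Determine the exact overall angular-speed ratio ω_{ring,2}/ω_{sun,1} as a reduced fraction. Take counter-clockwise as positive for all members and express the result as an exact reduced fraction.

-87/616

Stage 1: N_ring = 21 + 2·23 = 67
Stage 1: 21(ω_s−ω_c) = −67(ω_r−ω_c),  ω_r=0, ω_s=1
Stage 1: 21(1−ω_c) = −67(0−ω_c)  ⇒  88ω_c = 21  ⇒  ω_c = 21/88
  ⇒ ω_c¹/ω_s¹ = 21/88
Stage 2: N_ring = 29 + 2·10 = 49
Stage 2: 29(ω_s−ω_c) = −49(ω_r−ω_c),  ω_c=0, ω_s=1
Stage 2: ω_r = 0 − (29/49)(1−0) = -29/49
  ⇒ ω_r²/ω_s² = -29/49
Coupling ω_s² = ω_c¹ ⇒ overall = 21/88 × -29/49 = -87/616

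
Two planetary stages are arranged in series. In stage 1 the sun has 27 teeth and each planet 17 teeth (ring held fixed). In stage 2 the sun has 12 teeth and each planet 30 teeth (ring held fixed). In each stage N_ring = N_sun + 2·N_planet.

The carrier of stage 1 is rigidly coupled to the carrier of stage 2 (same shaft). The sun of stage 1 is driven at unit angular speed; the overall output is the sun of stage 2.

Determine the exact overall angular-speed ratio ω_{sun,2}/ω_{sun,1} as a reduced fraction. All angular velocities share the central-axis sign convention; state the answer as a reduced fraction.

189/88

Stage 1: N_ring = 27 + 2·17 = 61
Stage 1: 27(ω_s−ω_c) = −61(ω_r−ω_c),  ω_r=0, ω_s=1
Stage 1: 27(1−ω_c) = −61(0−ω_c)  ⇒  88ω_c = 27  ⇒  ω_c = 27/88
  ⇒ ω_c¹/ω_s¹ = 27/88
Stage 2: N_ring = 12 + 2·30 = 72
Stage 2: 12(ω_s−ω_c) = −72(ω_r−ω_c),  ω_r=0, ω_c=1
Stage 2: ω_s = 1 − (72/12)(0−1) = 7
  ⇒ ω_s²/ω_c² = 7
Coupling ω_c² = ω_c¹ ⇒ overall = 27/88 × 7 = 189/88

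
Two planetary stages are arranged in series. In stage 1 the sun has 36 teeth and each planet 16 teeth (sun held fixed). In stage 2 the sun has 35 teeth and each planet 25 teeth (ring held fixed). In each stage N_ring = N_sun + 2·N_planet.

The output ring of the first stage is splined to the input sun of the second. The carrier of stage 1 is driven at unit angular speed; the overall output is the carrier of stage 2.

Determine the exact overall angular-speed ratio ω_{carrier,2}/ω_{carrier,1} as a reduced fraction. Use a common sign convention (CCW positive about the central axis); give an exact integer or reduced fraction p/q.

Stage 1: N_ring = 36 + 2·16 = 68
Stage 1: 36(ω_s−ω_c) = −68(ω_r−ω_c),  ω_s=0, ω_c=1
Stage 1: ω_r = 1 − (36/68)(0−1) = 26/17
  ⇒ ω_r¹/ω_c¹ = 26/17
Stage 2: N_ring = 35 + 2·25 = 85
Stage 2: 35(ω_s−ω_c) = −85(ω_r−ω_c),  ω_r=0, ω_s=1
Stage 2: 35(1−ω_c) = −85(0−ω_c)  ⇒  120ω_c = 35  ⇒  ω_c = 7/24
  ⇒ ω_c²/ω_s² = 7/24
Coupling ω_s² = ω_r¹ ⇒ overall = 26/17 × 7/24 = 91/204

91/204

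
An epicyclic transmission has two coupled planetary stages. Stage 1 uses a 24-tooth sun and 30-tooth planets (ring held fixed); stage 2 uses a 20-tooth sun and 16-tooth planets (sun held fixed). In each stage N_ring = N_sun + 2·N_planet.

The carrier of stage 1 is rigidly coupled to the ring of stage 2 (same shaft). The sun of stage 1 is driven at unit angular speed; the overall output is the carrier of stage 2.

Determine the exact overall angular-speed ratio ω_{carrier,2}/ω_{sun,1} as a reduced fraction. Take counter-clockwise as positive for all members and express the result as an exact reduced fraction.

Stage 1: N_ring = 24 + 2·30 = 84
Stage 1: 24(ω_s−ω_c) = −84(ω_r−ω_c),  ω_r=0, ω_s=1
Stage 1: 24(1−ω_c) = −84(0−ω_c)  ⇒  108ω_c = 24  ⇒  ω_c = 2/9
  ⇒ ω_c¹/ω_s¹ = 2/9
Stage 2: N_ring = 20 + 2·16 = 52
Stage 2: 20(ω_s−ω_c) = −52(ω_r−ω_c),  ω_s=0, ω_r=1
Stage 2: 20(0−ω_c) = −52(1−ω_c)  ⇒  72ω_c = 52  ⇒  ω_c = 13/18
  ⇒ ω_c²/ω_r² = 13/18
Coupling ω_r² = ω_c¹ ⇒ overall = 2/9 × 13/18 = 13/81

13/81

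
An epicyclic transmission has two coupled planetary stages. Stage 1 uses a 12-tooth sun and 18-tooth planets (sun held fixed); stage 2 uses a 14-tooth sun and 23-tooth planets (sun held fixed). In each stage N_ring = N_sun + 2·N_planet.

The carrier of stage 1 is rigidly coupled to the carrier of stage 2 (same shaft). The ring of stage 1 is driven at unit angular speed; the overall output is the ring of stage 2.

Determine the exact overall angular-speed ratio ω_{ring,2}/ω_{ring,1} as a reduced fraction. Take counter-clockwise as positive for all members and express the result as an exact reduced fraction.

74/75

Stage 1: N_ring = 12 + 2·18 = 48
Stage 1: 12(ω_s−ω_c) = −48(ω_r−ω_c),  ω_s=0, ω_r=1
Stage 1: 12(0−ω_c) = −48(1−ω_c)  ⇒  60ω_c = 48  ⇒  ω_c = 4/5
  ⇒ ω_c¹/ω_r¹ = 4/5
Stage 2: N_ring = 14 + 2·23 = 60
Stage 2: 14(ω_s−ω_c) = −60(ω_r−ω_c),  ω_s=0, ω_c=1
Stage 2: ω_r = 1 − (14/60)(0−1) = 37/30
  ⇒ ω_r²/ω_c² = 37/30
Coupling ω_c² = ω_c¹ ⇒ overall = 4/5 × 37/30 = 74/75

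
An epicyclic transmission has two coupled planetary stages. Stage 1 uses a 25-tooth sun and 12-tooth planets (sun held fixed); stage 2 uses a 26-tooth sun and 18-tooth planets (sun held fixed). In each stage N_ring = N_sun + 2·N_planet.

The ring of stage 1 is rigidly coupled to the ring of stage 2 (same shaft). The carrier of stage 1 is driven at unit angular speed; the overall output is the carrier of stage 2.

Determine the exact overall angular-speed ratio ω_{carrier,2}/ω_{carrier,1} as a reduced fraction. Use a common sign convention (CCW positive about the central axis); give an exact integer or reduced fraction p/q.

1147/1078

Stage 1: N_ring = 25 + 2·12 = 49
Stage 1: 25(ω_s−ω_c) = −49(ω_r−ω_c),  ω_s=0, ω_c=1
Stage 1: ω_r = 1 − (25/49)(0−1) = 74/49
  ⇒ ω_r¹/ω_c¹ = 74/49
Stage 2: N_ring = 26 + 2·18 = 62
Stage 2: 26(ω_s−ω_c) = −62(ω_r−ω_c),  ω_s=0, ω_r=1
Stage 2: 26(0−ω_c) = −62(1−ω_c)  ⇒  88ω_c = 62  ⇒  ω_c = 31/44
  ⇒ ω_c²/ω_r² = 31/44
Coupling ω_r² = ω_r¹ ⇒ overall = 74/49 × 31/44 = 1147/1078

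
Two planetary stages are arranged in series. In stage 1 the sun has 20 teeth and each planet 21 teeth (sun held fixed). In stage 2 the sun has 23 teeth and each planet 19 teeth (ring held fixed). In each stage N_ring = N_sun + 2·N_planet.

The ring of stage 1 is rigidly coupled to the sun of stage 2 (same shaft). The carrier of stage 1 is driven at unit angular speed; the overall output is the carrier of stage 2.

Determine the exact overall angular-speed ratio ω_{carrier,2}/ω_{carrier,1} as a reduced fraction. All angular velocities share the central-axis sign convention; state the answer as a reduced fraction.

943/2604

Stage 1: N_ring = 20 + 2·21 = 62
Stage 1: 20(ω_s−ω_c) = −62(ω_r−ω_c),  ω_s=0, ω_c=1
Stage 1: ω_r = 1 − (20/62)(0−1) = 41/31
  ⇒ ω_r¹/ω_c¹ = 41/31
Stage 2: N_ring = 23 + 2·19 = 61
Stage 2: 23(ω_s−ω_c) = −61(ω_r−ω_c),  ω_r=0, ω_s=1
Stage 2: 23(1−ω_c) = −61(0−ω_c)  ⇒  84ω_c = 23  ⇒  ω_c = 23/84
  ⇒ ω_c²/ω_s² = 23/84
Coupling ω_s² = ω_r¹ ⇒ overall = 41/31 × 23/84 = 943/2604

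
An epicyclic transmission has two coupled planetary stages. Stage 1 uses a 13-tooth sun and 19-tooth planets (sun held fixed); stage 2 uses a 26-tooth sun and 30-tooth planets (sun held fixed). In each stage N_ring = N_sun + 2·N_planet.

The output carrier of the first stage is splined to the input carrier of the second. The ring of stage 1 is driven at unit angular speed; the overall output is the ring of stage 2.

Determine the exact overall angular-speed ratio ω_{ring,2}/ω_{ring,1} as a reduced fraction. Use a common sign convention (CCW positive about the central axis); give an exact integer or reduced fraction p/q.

357/344

Stage 1: N_ring = 13 + 2·19 = 51
Stage 1: 13(ω_s−ω_c) = −51(ω_r−ω_c),  ω_s=0, ω_r=1
Stage 1: 13(0−ω_c) = −51(1−ω_c)  ⇒  64ω_c = 51  ⇒  ω_c = 51/64
  ⇒ ω_c¹/ω_r¹ = 51/64
Stage 2: N_ring = 26 + 2·30 = 86
Stage 2: 26(ω_s−ω_c) = −86(ω_r−ω_c),  ω_s=0, ω_c=1
Stage 2: ω_r = 1 − (26/86)(0−1) = 56/43
  ⇒ ω_r²/ω_c² = 56/43
Coupling ω_c² = ω_c¹ ⇒ overall = 51/64 × 56/43 = 357/344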